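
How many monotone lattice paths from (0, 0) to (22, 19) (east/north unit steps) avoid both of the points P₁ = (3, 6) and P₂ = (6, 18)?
Number of paths = 215481649408

Inclusion–exclusion. Total paths: C(41, 22) = 244662670200. Through P₁: C(9, 3)·C(32, 19) = 29179382400. Through P₂: C(24, 6)·C(17, 16) = 2288132. Since P₁ is strictly southwest of P₂, a monotone path through both must visit P₁ then P₂; paths through both = C(9, 3)·C(15, 3)·C(17, 16) = 649740. Avoid both = 244662670200 − 29179382400 − 2288132 + 649740 = 215481649408.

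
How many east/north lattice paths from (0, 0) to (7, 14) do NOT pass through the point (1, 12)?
Number of paths = 115916

Total paths from (0, 0) to (7, 14): C(21, 7) = 116280. Paths through (1, 12): (paths (0, 0) → (1, 12)) × (paths (1, 12) → (7, 14)) = C(13, 1) · C(8, 6) = 13 · 28 = 364. Avoidance count = 116280 − 364 = 115916.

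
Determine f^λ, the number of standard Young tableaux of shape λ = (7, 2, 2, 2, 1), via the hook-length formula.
# SYT of shape (7, 2, 2, 2, 1) = 20384

Hook-length formula: f^λ = n! / Π hook(c), product over all cells c of the Young diagram. For λ = (7, 2, 2, 2, 1), n = 14 boxes. Hook lengths by row (left-to-right, top-to-bottom): [11, 9, 5, 4, 3, 2, 1]; [5, 3]; [4, 2]; [3, 1]; [1]. Product of hooks = 4276800. So f^λ = 14! / 4276800 = 87178291200 / 4276800 = 20384.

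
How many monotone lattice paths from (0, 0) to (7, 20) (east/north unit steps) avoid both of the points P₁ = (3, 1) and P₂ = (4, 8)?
Number of paths = 641945

Inclusion–exclusion. Total paths: C(27, 7) = 888030. Through P₁: C(4, 3)·C(23, 4) = 35420. Through P₂: C(12, 4)·C(15, 3) = 225225. Since P₁ is strictly southwest of P₂, a monotone path through both must visit P₁ then P₂; paths through both = C(4, 3)·C(8, 1)·C(15, 3) = 14560. Avoid both = 888030 − 35420 − 225225 + 14560 = 641945.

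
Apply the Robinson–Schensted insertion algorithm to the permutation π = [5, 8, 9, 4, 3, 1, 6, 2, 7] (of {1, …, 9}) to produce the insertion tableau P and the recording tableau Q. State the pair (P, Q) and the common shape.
P = [1, 2, 7] / [3, 6, 9] / [4, 8] / [5];  Q = [1, 2, 3] / [4, 7, 9] / [5, 8] / [6];  common shape = (3, 3, 2, 1)

Row-insert the values π_1, π_2, … into P one at a time, bumping the leftmost entry strictly greater than the inserted value down to the next row. The recording tableau Q records, in position (i, j), the step at which that cell was added to P.
  Insert 5 (step 1): P = [5];  Q = [1]
  Insert 8 (step 2): P = [5, 8];  Q = [1, 2]
  Insert 9 (step 3): P = [5, 8, 9];  Q = [1, 2, 3]
  Insert 4 (step 4): P = [4, 8, 9] / [5];  Q = [1, 2, 3] / [4]
  Insert 3 (step 5): P = [3, 8, 9] / [4] / [5];  Q = [1, 2, 3] / [4] / [5]
  Insert 1 (step 6): P = [1, 8, 9] / [3] / [4] / [5];  Q = [1, 2, 3] / [4] / [5] / [6]
  Insert 6 (step 7): P = [1, 6, 9] / [3, 8] / [4] / [5];  Q = [1, 2, 3] / [4, 7] / [5] / [6]
  Insert 2 (step 8): P = [1, 2, 9] / [3, 6] / [4, 8] / [5];  Q = [1, 2, 3] / [4, 7] / [5, 8] / [6]
  Insert 7 (step 9): P = [1, 2, 7] / [3, 6, 9] / [4, 8] / [5];  Q = [1, 2, 3] / [4, 7, 9] / [5, 8] / [6]
Final shape: (3, 3, 2, 1).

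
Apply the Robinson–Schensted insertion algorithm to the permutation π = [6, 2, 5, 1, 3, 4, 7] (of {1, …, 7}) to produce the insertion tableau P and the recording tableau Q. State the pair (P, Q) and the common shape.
P = [1, 3, 4, 7] / [2, 5] / [6];  Q = [1, 3, 6, 7] / [2, 5] / [4];  common shape = (4, 2, 1)

Row-insert the values π_1, π_2, … into P one at a time, bumping the leftmost entry strictly greater than the inserted value down to the next row. The recording tableau Q records, in position (i, j), the step at which that cell was added to P.
  Insert 6 (step 1): P = [6];  Q = [1]
  Insert 2 (step 2): P = [2] / [6];  Q = [1] / [2]
  Insert 5 (step 3): P = [2, 5] / [6];  Q = [1, 3] / [2]
  Insert 1 (step 4): P = [1, 5] / [2] / [6];  Q = [1, 3] / [2] / [4]
  Insert 3 (step 5): P = [1, 3] / [2, 5] / [6];  Q = [1, 3] / [2, 5] / [4]
  Insert 4 (step 6): P = [1, 3, 4] / [2, 5] / [6];  Q = [1, 3, 6] / [2, 5] / [4]
  Insert 7 (step 7): P = [1, 3, 4, 7] / [2, 5] / [6];  Q = [1, 3, 6, 7] / [2, 5] / [4]
Final shape: (4, 2, 1).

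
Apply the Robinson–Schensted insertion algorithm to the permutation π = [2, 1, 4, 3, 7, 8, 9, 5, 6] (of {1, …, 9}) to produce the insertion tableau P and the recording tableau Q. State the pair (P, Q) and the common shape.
P = [1, 3, 5, 6, 9] / [2, 4, 7, 8];  Q = [1, 3, 5, 6, 7] / [2, 4, 8, 9];  common shape = (5, 4)

Row-insert the values π_1, π_2, … into P one at a time, bumping the leftmost entry strictly greater than the inserted value down to the next row. The recording tableau Q records, in position (i, j), the step at which that cell was added to P.
  Insert 2 (step 1): P = [2];  Q = [1]
  Insert 1 (step 2): P = [1] / [2];  Q = [1] / [2]
  Insert 4 (step 3): P = [1, 4] / [2];  Q = [1, 3] / [2]
  Insert 3 (step 4): P = [1, 3] / [2, 4];  Q = [1, 3] / [2, 4]
  Insert 7 (step 5): P = [1, 3, 7] / [2, 4];  Q = [1, 3, 5] / [2, 4]
  Insert 8 (step 6): P = [1, 3, 7, 8] / [2, 4];  Q = [1, 3, 5, 6] / [2, 4]
  Insert 9 (step 7): P = [1, 3, 7, 8, 9] / [2, 4];  Q = [1, 3, 5, 6, 7] / [2, 4]
  Insert 5 (step 8): P = [1, 3, 5, 8, 9] / [2, 4, 7];  Q = [1, 3, 5, 6, 7] / [2, 4, 8]
  Insert 6 (step 9): P = [1, 3, 5, 6, 9] / [2, 4, 7, 8];  Q = [1, 3, 5, 6, 7] / [2, 4, 8, 9]
Final shape: (5, 4).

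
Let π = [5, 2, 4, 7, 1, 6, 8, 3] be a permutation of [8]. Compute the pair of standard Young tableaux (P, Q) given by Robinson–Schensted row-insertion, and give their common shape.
P = [1, 3, 6, 8] / [2, 4] / [5, 7];  Q = [1, 3, 4, 7] / [2, 6] / [5, 8];  common shape = (4, 2, 2)

Row-insert the values π_1, π_2, … into P one at a time, bumping the leftmost entry strictly greater than the inserted value down to the next row. The recording tableau Q records, in position (i, j), the step at which that cell was added to P.
  Insert 5 (step 1): P = [5];  Q = [1]
  Insert 2 (step 2): P = [2] / [5];  Q = [1] / [2]
  Insert 4 (step 3): P = [2, 4] / [5];  Q = [1, 3] / [2]
  Insert 7 (step 4): P = [2, 4, 7] / [5];  Q = [1, 3, 4] / [2]
  Insert 1 (step 5): P = [1, 4, 7] / [2] / [5];  Q = [1, 3, 4] / [2] / [5]
  Insert 6 (step 6): P = [1, 4, 6] / [2, 7] / [5];  Q = [1, 3, 4] / [2, 6] / [5]
  Insert 8 (step 7): P = [1, 4, 6, 8] / [2, 7] / [5];  Q = [1, 3, 4, 7] / [2, 6] / [5]
  Insert 3 (step 8): P = [1, 3, 6, 8] / [2, 4] / [5, 7];  Q = [1, 3, 4, 7] / [2, 6] / [5, 8]
Final shape: (4, 2, 2).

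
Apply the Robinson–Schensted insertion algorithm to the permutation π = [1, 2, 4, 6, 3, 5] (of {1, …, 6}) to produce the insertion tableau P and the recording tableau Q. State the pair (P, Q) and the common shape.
P = [1, 2, 3, 5] / [4, 6];  Q = [1, 2, 3, 4] / [5, 6];  common shape = (4, 2)

Row-insert the values π_1, π_2, … into P one at a time, bumping the leftmost entry strictly greater than the inserted value down to the next row. The recording tableau Q records, in position (i, j), the step at which that cell was added to P.
  Insert 1 (step 1): P = [1];  Q = [1]
  Insert 2 (step 2): P = [1, 2];  Q = [1, 2]
  Insert 4 (step 3): P = [1, 2, 4];  Q = [1, 2, 3]
  Insert 6 (step 4): P = [1, 2, 4, 6];  Q = [1, 2, 3, 4]
  Insert 3 (step 5): P = [1, 2, 3, 6] / [4];  Q = [1, 2, 3, 4] / [5]
  Insert 5 (step 6): P = [1, 2, 3, 5] / [4, 6];  Q = [1, 2, 3, 4] / [5, 6]
Final shape: (4, 2).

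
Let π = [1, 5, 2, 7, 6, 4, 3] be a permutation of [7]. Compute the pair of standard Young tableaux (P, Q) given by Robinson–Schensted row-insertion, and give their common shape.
P = [1, 2, 3] / [4, 6] / [5] / [7];  Q = [1, 2, 4] / [3, 5] / [6] / [7];  common shape = (3, 2, 1, 1)

Row-insert the values π_1, π_2, … into P one at a time, bumping the leftmost entry strictly greater than the inserted value down to the next row. The recording tableau Q records, in position (i, j), the step at which that cell was added to P.
  Insert 1 (step 1): P = [1];  Q = [1]
  Insert 5 (step 2): P = [1, 5];  Q = [1, 2]
  Insert 2 (step 3): P = [1, 2] / [5];  Q = [1, 2] / [3]
  Insert 7 (step 4): P = [1, 2, 7] / [5];  Q = [1, 2, 4] / [3]
  Insert 6 (step 5): P = [1, 2, 6] / [5, 7];  Q = [1, 2, 4] / [3, 5]
  Insert 4 (step 6): P = [1, 2, 4] / [5, 6] / [7];  Q = [1, 2, 4] / [3, 5] / [6]
  Insert 3 (step 7): P = [1, 2, 3] / [4, 6] / [5] / [7];  Q = [1, 2, 4] / [3, 5] / [6] / [7]
Final shape: (3, 2, 1, 1).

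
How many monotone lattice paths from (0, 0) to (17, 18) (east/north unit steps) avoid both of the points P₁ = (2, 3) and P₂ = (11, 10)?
Number of paths = 2270729502

Inclusion–exclusion. Total paths: C(35, 17) = 4537567650. Through P₁: C(5, 2)·C(30, 15) = 1551175200. Through P₂: C(21, 11)·C(14, 6) = 1059206148. Since P₁ is strictly southwest of P₂, a monotone path through both must visit P₁ then P₂; paths through both = C(5, 2)·C(16, 9)·C(14, 6) = 343543200. Avoid both = 4537567650 − 1551175200 − 1059206148 + 343543200 = 2270729502.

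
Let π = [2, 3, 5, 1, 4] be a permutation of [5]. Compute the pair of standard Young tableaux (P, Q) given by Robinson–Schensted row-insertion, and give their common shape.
P = [1, 3, 4] / [2, 5];  Q = [1, 2, 3] / [4, 5];  common shape = (3, 2)

Row-insert the values π_1, π_2, … into P one at a time, bumping the leftmost entry strictly greater than the inserted value down to the next row. The recording tableau Q records, in position (i, j), the step at which that cell was added to P.
  Insert 2 (step 1): P = [2];  Q = [1]
  Insert 3 (step 2): P = [2, 3];  Q = [1, 2]
  Insert 5 (step 3): P = [2, 3, 5];  Q = [1, 2, 3]
  Insert 1 (step 4): P = [1, 3, 5] / [2];  Q = [1, 2, 3] / [4]
  Insert 4 (step 5): P = [1, 3, 4] / [2, 5];  Q = [1, 2, 3] / [4, 5]
Final shape: (3, 2).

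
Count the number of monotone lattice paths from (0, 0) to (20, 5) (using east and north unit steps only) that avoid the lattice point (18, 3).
Number of paths = 45150

Total paths from (0, 0) to (20, 5): C(25, 20) = 53130. Paths through (18, 3): (paths (0, 0) → (18, 3)) × (paths (18, 3) → (20, 5)) = C(21, 18) · C(4, 2) = 1330 · 6 = 7980. Avoidance count = 53130 − 7980 = 45150.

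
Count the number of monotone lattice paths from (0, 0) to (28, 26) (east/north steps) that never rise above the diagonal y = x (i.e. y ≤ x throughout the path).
Number of paths = 194214400834356

By the reflection principle (André's argument), the number of monotone paths to (28, 26) with n ≤ m that never go above y = x is C(54, 28) − C(54, 29) = 1877405874732108 − 1683191473897752 = 194214400834356.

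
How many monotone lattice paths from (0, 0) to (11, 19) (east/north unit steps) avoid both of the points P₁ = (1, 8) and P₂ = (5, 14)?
Number of paths = 46953900

Inclusion–exclusion. Total paths: C(30, 11) = 54627300. Through P₁: C(9, 1)·C(21, 10) = 3174444. Through P₂: C(19, 5)·C(11, 6) = 5372136. Since P₁ is strictly southwest of P₂, a monotone path through both must visit P₁ then P₂; paths through both = C(9, 1)·C(10, 4)·C(11, 6) = 873180. Avoid both = 54627300 − 3174444 − 5372136 + 873180 = 46953900.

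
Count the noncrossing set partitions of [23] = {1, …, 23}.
C_23 = 343059613650

These noncrossing partitions are counted by the Catalan number C_n = (1/(n + 1)) · C(2n, n). For n = 23: C_23 = (1/24) · C(46, 23) = 8233430727600/24 = 343059613650.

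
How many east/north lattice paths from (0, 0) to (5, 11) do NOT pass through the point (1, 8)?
Number of paths = 4053

Total paths from (0, 0) to (5, 11): C(16, 5) = 4368. Paths through (1, 8): (paths (0, 0) → (1, 8)) × (paths (1, 8) → (5, 11)) = C(9, 1) · C(7, 4) = 9 · 35 = 315. Avoidance count = 4368 − 315 = 4053.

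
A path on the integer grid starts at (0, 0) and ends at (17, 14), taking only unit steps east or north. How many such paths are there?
Number of paths = 265182525

A monotone lattice path from (0, 0) to (17, 14) consists of 17 east steps and 14 north steps in some order, so it is determined by which 17 of the 31 steps are east. The count is C(31, 17) = 265182525.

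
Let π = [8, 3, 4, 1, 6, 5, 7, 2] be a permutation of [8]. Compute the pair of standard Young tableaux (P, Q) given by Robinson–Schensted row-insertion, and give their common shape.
P = [1, 2, 5, 7] / [3, 4] / [6] / [8];  Q = [1, 3, 5, 7] / [2, 6] / [4] / [8];  common shape = (4, 2, 1, 1)

Row-insert the values π_1, π_2, … into P one at a time, bumping the leftmost entry strictly greater than the inserted value down to the next row. The recording tableau Q records, in position (i, j), the step at which that cell was added to P.
  Insert 8 (step 1): P = [8];  Q = [1]
  Insert 3 (step 2): P = [3] / [8];  Q = [1] / [2]
  Insert 4 (step 3): P = [3, 4] / [8];  Q = [1, 3] / [2]
  Insert 1 (step 4): P = [1, 4] / [3] / [8];  Q = [1, 3] / [2] / [4]
  Insert 6 (step 5): P = [1, 4, 6] / [3] / [8];  Q = [1, 3, 5] / [2] / [4]
  Insert 5 (step 6): P = [1, 4, 5] / [3, 6] / [8];  Q = [1, 3, 5] / [2, 6] / [4]
  Insert 7 (step 7): P = [1, 4, 5, 7] / [3, 6] / [8];  Q = [1, 3, 5, 7] / [2, 6] / [4]
  Insert 2 (step 8): P = [1, 2, 5, 7] / [3, 4] / [6] / [8];  Q = [1, 3, 5, 7] / [2, 6] / [4] / [8]
Final shape: (4, 2, 1, 1).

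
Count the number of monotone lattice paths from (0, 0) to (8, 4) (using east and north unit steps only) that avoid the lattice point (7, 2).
Number of paths = 387

Total paths from (0, 0) to (8, 4): C(12, 8) = 495. Paths through (7, 2): (paths (0, 0) → (7, 2)) × (paths (7, 2) → (8, 4)) = C(9, 7) · C(3, 1) = 36 · 3 = 108. Avoidance count = 495 − 108 = 387.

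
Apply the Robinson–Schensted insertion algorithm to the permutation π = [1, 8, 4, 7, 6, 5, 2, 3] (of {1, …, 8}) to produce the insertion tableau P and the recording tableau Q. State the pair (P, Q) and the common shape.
P = [1, 2, 3] / [4, 5] / [6] / [7] / [8];  Q = [1, 2, 4] / [3, 8] / [5] / [6] / [7];  common shape = (3, 2, 1, 1, 1)

Row-insert the values π_1, π_2, … into P one at a time, bumping the leftmost entry strictly greater than the inserted value down to the next row. The recording tableau Q records, in position (i, j), the step at which that cell was added to P.
  Insert 1 (step 1): P = [1];  Q = [1]
  Insert 8 (step 2): P = [1, 8];  Q = [1, 2]
  Insert 4 (step 3): P = [1, 4] / [8];  Q = [1, 2] / [3]
  Insert 7 (step 4): P = [1, 4, 7] / [8];  Q = [1, 2, 4] / [3]
  Insert 6 (step 5): P = [1, 4, 6] / [7] / [8];  Q = [1, 2, 4] / [3] / [5]
  Insert 5 (step 6): P = [1, 4, 5] / [6] / [7] / [8];  Q = [1, 2, 4] / [3] / [5] / [6]
  Insert 2 (step 7): P = [1, 2, 5] / [4] / [6] / [7] / [8];  Q = [1, 2, 4] / [3] / [5] / [6] / [7]
  Insert 3 (step 8): P = [1, 2, 3] / [4, 5] / [6] / [7] / [8];  Q = [1, 2, 4] / [3, 8] / [5] / [6] / [7]
Final shape: (3, 2, 1, 1, 1).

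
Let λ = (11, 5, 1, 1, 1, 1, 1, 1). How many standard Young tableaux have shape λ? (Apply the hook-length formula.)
# SYT of shape (11, 5, 1, 1, 1, 1, 1, 1) = 57610280

Hook-length formula: f^λ = n! / Π hook(c), product over all cells c of the Young diagram. For λ = (11, 5, 1, 1, 1, 1, 1, 1), n = 22 boxes. Hook lengths by row (left-to-right, top-to-bottom): [18, 11, 10, 9, 8, 6, 5, 4, 3, 2, 1]; [11, 4, 3, 2, 1]; [6]; [5]; [4]; [3]; [2]; [1]. Product of hooks = 19510419456000. So f^λ = 22! / 19510419456000 = 1124000727777607680000 / 19510419456000 = 57610280.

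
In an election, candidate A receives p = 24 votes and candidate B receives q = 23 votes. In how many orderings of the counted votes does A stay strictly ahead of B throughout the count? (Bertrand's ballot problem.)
Strict-lead orderings = 343059613650

Total orderings of the 47 votes with 24 for A: C(47, 24) = 16123801841550. By the Bertrand ballot formula (Cycle Lemma / reflection principle), the number of orderings in which A is strictly ahead of B throughout is (p − q)/(p + q) · C(p + q, p) = (24 − 23)/(24 + 23) · 16123801841550 = 343059613650.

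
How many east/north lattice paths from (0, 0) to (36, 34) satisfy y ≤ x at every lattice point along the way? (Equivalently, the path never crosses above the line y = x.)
Number of paths = 8843512890953152230

By the reflection principle (André's argument), the number of monotone paths to (36, 34) with n ≤ m that never go above y = x is C(70, 36) − C(70, 37) = 109069992321755544170 − 100226479430802391940 = 8843512890953152230.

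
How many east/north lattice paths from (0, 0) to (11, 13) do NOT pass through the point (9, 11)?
Number of paths = 1488384

Total paths from (0, 0) to (11, 13): C(24, 11) = 2496144. Paths through (9, 11): (paths (0, 0) → (9, 11)) × (paths (9, 11) → (11, 13)) = C(20, 9) · C(4, 2) = 167960 · 6 = 1007760. Avoidance count = 2496144 − 1007760 = 1488384.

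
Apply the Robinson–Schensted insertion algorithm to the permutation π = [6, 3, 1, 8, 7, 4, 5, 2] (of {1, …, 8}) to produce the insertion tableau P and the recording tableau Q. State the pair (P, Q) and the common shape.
P = [1, 2, 5] / [3, 4] / [6, 7] / [8];  Q = [1, 4, 7] / [2, 5] / [3, 6] / [8];  common shape = (3, 2, 2, 1)

Row-insert the values π_1, π_2, … into P one at a time, bumping the leftmost entry strictly greater than the inserted value down to the next row. The recording tableau Q records, in position (i, j), the step at which that cell was added to P.
  Insert 6 (step 1): P = [6];  Q = [1]
  Insert 3 (step 2): P = [3] / [6];  Q = [1] / [2]
  Insert 1 (step 3): P = [1] / [3] / [6];  Q = [1] / [2] / [3]
  Insert 8 (step 4): P = [1, 8] / [3] / [6];  Q = [1, 4] / [2] / [3]
  Insert 7 (step 5): P = [1, 7] / [3, 8] / [6];  Q = [1, 4] / [2, 5] / [3]
  Insert 4 (step 6): P = [1, 4] / [3, 7] / [6, 8];  Q = [1, 4] / [2, 5] / [3, 6]
  Insert 5 (step 7): P = [1, 4, 5] / [3, 7] / [6, 8];  Q = [1, 4, 7] / [2, 5] / [3, 6]
  Insert 2 (step 8): P = [1, 2, 5] / [3, 4] / [6, 7] / [8];  Q = [1, 4, 7] / [2, 5] / [3, 6] / [8]
Final shape: (3, 2, 2, 1).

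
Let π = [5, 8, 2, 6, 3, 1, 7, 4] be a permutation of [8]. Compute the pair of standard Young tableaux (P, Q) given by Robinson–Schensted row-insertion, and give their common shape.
P = [1, 3, 4] / [2, 6, 7] / [5] / [8];  Q = [1, 2, 7] / [3, 4, 8] / [5] / [6];  common shape = (3, 3, 1, 1)

Row-insert the values π_1, π_2, … into P one at a time, bumping the leftmost entry strictly greater than the inserted value down to the next row. The recording tableau Q records, in position (i, j), the step at which that cell was added to P.
  Insert 5 (step 1): P = [5];  Q = [1]
  Insert 8 (step 2): P = [5, 8];  Q = [1, 2]
  Insert 2 (step 3): P = [2, 8] / [5];  Q = [1, 2] / [3]
  Insert 6 (step 4): P = [2, 6] / [5, 8];  Q = [1, 2] / [3, 4]
  Insert 3 (step 5): P = [2, 3] / [5, 6] / [8];  Q = [1, 2] / [3, 4] / [5]
  Insert 1 (step 6): P = [1, 3] / [2, 6] / [5] / [8];  Q = [1, 2] / [3, 4] / [5] / [6]
  Insert 7 (step 7): P = [1, 3, 7] / [2, 6] / [5] / [8];  Q = [1, 2, 7] / [3, 4] / [5] / [6]
  Insert 4 (step 8): P = [1, 3, 4] / [2, 6, 7] / [5] / [8];  Q = [1, 2, 7] / [3, 4, 8] / [5] / [6]
Final shape: (3, 3, 1, 1).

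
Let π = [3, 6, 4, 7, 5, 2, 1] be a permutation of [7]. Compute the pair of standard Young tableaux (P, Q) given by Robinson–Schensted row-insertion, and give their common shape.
P = [1, 4, 5] / [2, 7] / [3] / [6];  Q = [1, 2, 4] / [3, 5] / [6] / [7];  common shape = (3, 2, 1, 1)

Row-insert the values π_1, π_2, … into P one at a time, bumping the leftmost entry strictly greater than the inserted value down to the next row. The recording tableau Q records, in position (i, j), the step at which that cell was added to P.
  Insert 3 (step 1): P = [3];  Q = [1]
  Insert 6 (step 2): P = [3, 6];  Q = [1, 2]
  Insert 4 (step 3): P = [3, 4] / [6];  Q = [1, 2] / [3]
  Insert 7 (step 4): P = [3, 4, 7] / [6];  Q = [1, 2, 4] / [3]
  Insert 5 (step 5): P = [3, 4, 5] / [6, 7];  Q = [1, 2, 4] / [3, 5]
  Insert 2 (step 6): P = [2, 4, 5] / [3, 7] / [6];  Q = [1, 2, 4] / [3, 5] / [6]
  Insert 1 (step 7): P = [1, 4, 5] / [2, 7] / [3] / [6];  Q = [1, 2, 4] / [3, 5] / [6] / [7]
Final shape: (3, 2, 1, 1).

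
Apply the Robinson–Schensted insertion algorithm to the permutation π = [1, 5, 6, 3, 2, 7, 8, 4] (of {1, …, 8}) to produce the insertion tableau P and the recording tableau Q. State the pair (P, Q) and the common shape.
P = [1, 2, 4, 7, 8] / [3, 6] / [5];  Q = [1, 2, 3, 6, 7] / [4, 8] / [5];  common shape = (5, 2, 1)

Row-insert the values π_1, π_2, … into P one at a time, bumping the leftmost entry strictly greater than the inserted value down to the next row. The recording tableau Q records, in position (i, j), the step at which that cell was added to P.
  Insert 1 (step 1): P = [1];  Q = [1]
  Insert 5 (step 2): P = [1, 5];  Q = [1, 2]
  Insert 6 (step 3): P = [1, 5, 6];  Q = [1, 2, 3]
  Insert 3 (step 4): P = [1, 3, 6] / [5];  Q = [1, 2, 3] / [4]
  Insert 2 (step 5): P = [1, 2, 6] / [3] / [5];  Q = [1, 2, 3] / [4] / [5]
  Insert 7 (step 6): P = [1, 2, 6, 7] / [3] / [5];  Q = [1, 2, 3, 6] / [4] / [5]
  Insert 8 (step 7): P = [1, 2, 6, 7, 8] / [3] / [5];  Q = [1, 2, 3, 6, 7] / [4] / [5]
  Insert 4 (step 8): P = [1, 2, 4, 7, 8] / [3, 6] / [5];  Q = [1, 2, 3, 6, 7] / [4, 8] / [5]
Final shape: (5, 2, 1).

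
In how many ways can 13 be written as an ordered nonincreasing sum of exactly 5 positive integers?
p(13, 5 parts) = 18

Partitions of n into exactly k parts ↔ partitions of n − k into at most k parts (subtract 1 from each part). For n = 13, k = 5, the partitions are: 9+1+1+1+1, 8+2+1+1+1, 7+3+1+1+1, 7+2+2+1+1, 6+4+1+1+1, 6+3+2+1+1, 6+2+2+2+1, 5+5+1+1+1, 5+4+2+1+1, 5+3+3+1+1, 5+3+2+2+1, 5+2+2+2+2, 4+4+3+1+1, 4+4+2+2+1, 4+3+3+2+1, 4+3+2+2+2, 3+3+3+3+1, 3+3+3+2+2. Count = 18.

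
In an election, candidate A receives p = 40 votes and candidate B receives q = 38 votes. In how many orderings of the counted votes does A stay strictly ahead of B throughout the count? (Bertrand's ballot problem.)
Strict-lead orderings = 680425371729975800390

Total orderings of the 78 votes with 40 for A: C(78, 40) = 26536589497469056215210. By the Bertrand ballot formula (Cycle Lemma / reflection principle), the number of orderings in which A is strictly ahead of B throughout is (p − q)/(p + q) · C(p + q, p) = (40 − 38)/(40 + 38) · 26536589497469056215210 = 680425371729975800390.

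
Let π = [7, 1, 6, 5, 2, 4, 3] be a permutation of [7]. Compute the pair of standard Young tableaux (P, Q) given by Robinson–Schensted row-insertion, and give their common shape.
P = [1, 2, 3] / [4] / [5] / [6] / [7];  Q = [1, 3, 6] / [2] / [4] / [5] / [7];  common shape = (3, 1, 1, 1, 1)

Row-insert the values π_1, π_2, … into P one at a time, bumping the leftmost entry strictly greater than the inserted value down to the next row. The recording tableau Q records, in position (i, j), the step at which that cell was added to P.
  Insert 7 (step 1): P = [7];  Q = [1]
  Insert 1 (step 2): P = [1] / [7];  Q = [1] / [2]
  Insert 6 (step 3): P = [1, 6] / [7];  Q = [1, 3] / [2]
  Insert 5 (step 4): P = [1, 5] / [6] / [7];  Q = [1, 3] / [2] / [4]
  Insert 2 (step 5): P = [1, 2] / [5] / [6] / [7];  Q = [1, 3] / [2] / [4] / [5]
  Insert 4 (step 6): P = [1, 2, 4] / [5] / [6] / [7];  Q = [1, 3, 6] / [2] / [4] / [5]
  Insert 3 (step 7): P = [1, 2, 3] / [4] / [5] / [6] / [7];  Q = [1, 3, 6] / [2] / [4] / [5] / [7]
Final shape: (3, 1, 1, 1, 1).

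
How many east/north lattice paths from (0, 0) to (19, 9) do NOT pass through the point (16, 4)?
Number of paths = 6635580

Total paths from (0, 0) to (19, 9): C(28, 19) = 6906900. Paths through (16, 4): (paths (0, 0) → (16, 4)) × (paths (16, 4) → (19, 9)) = C(20, 16) · C(8, 3) = 4845 · 56 = 271320. Avoidance count = 6906900 − 271320 = 6635580.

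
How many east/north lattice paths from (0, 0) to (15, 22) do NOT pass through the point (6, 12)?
Number of paths = 7649294568

Total paths from (0, 0) to (15, 22): C(37, 15) = 9364199760. Paths through (6, 12): (paths (0, 0) → (6, 12)) × (paths (6, 12) → (15, 22)) = C(18, 6) · C(19, 9) = 18564 · 92378 = 1714905192. Avoidance count = 9364199760 − 1714905192 = 7649294568.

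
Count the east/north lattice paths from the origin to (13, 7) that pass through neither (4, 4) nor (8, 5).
Number of paths = 42443

Inclusion–exclusion. Total paths: C(20, 13) = 77520. Through P₁: C(8, 4)·C(12, 9) = 15400. Through P₂: C(13, 8)·C(7, 5) = 27027. Since P₁ is strictly southwest of P₂, a monotone path through both must visit P₁ then P₂; paths through both = C(8, 4)·C(5, 4)·C(7, 5) = 7350. Avoid both = 77520 − 15400 − 27027 + 7350 = 42443.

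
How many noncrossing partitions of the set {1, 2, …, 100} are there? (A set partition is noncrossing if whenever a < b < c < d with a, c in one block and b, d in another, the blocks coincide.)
C_100 = 896519947090131496687170070074100632420837521538745909320

These noncrossing partitions are counted by the Catalan number C_n = (1/(n + 1)) · C(2n, n). For n = 100: C_100 = (1/101) · C(200, 100) = 90548514656103281165404177077484163874504589675413336841320/101 = 896519947090131496687170070074100632420837521538745909320.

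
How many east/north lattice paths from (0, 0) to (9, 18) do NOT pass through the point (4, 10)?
Number of paths = 3398538

Total paths from (0, 0) to (9, 18): C(27, 9) = 4686825. Paths through (4, 10): (paths (0, 0) → (4, 10)) × (paths (4, 10) → (9, 18)) = C(14, 4) · C(13, 5) = 1001 · 1287 = 1288287. Avoidance count = 4686825 − 1288287 = 3398538.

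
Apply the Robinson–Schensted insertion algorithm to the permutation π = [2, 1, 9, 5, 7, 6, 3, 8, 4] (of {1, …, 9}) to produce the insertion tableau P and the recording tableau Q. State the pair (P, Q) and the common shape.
P = [1, 3, 4, 8] / [2, 5, 6] / [7] / [9];  Q = [1, 3, 5, 8] / [2, 4, 9] / [6] / [7];  common shape = (4, 3, 1, 1)

Row-insert the values π_1, π_2, … into P one at a time, bumping the leftmost entry strictly greater than the inserted value down to the next row. The recording tableau Q records, in position (i, j), the step at which that cell was added to P.
  Insert 2 (step 1): P = [2];  Q = [1]
  Insert 1 (step 2): P = [1] / [2];  Q = [1] / [2]
  Insert 9 (step 3): P = [1, 9] / [2];  Q = [1, 3] / [2]
  Insert 5 (step 4): P = [1, 5] / [2, 9];  Q = [1, 3] / [2, 4]
  Insert 7 (step 5): P = [1, 5, 7] / [2, 9];  Q = [1, 3, 5] / [2, 4]
  Insert 6 (step 6): P = [1, 5, 6] / [2, 7] / [9];  Q = [1, 3, 5] / [2, 4] / [6]
  Insert 3 (step 7): P = [1, 3, 6] / [2, 5] / [7] / [9];  Q = [1, 3, 5] / [2, 4] / [6] / [7]
  Insert 8 (step 8): P = [1, 3, 6, 8] / [2, 5] / [7] / [9];  Q = [1, 3, 5, 8] / [2, 4] / [6] / [7]
  Insert 4 (step 9): P = [1, 3, 4, 8] / [2, 5, 6] / [7] / [9];  Q = [1, 3, 5, 8] / [2, 4, 9] / [6] / [7]
Final shape: (4, 3, 1, 1).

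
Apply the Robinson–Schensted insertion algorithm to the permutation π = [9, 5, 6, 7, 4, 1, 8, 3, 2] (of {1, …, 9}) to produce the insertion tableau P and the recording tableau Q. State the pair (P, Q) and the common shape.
P = [1, 2, 7, 8] / [3, 6] / [4] / [5] / [9];  Q = [1, 3, 4, 7] / [2, 8] / [5] / [6] / [9];  common shape = (4, 2, 1, 1, 1)

Row-insert the values π_1, π_2, … into P one at a time, bumping the leftmost entry strictly greater than the inserted value down to the next row. The recording tableau Q records, in position (i, j), the step at which that cell was added to P.
  Insert 9 (step 1): P = [9];  Q = [1]
  Insert 5 (step 2): P = [5] / [9];  Q = [1] / [2]
  Insert 6 (step 3): P = [5, 6] / [9];  Q = [1, 3] / [2]
  Insert 7 (step 4): P = [5, 6, 7] / [9];  Q = [1, 3, 4] / [2]
  Insert 4 (step 5): P = [4, 6, 7] / [5] / [9];  Q = [1, 3, 4] / [2] / [5]
  Insert 1 (step 6): P = [1, 6, 7] / [4] / [5] / [9];  Q = [1, 3, 4] / [2] / [5] / [6]
  Insert 8 (step 7): P = [1, 6, 7, 8] / [4] / [5] / [9];  Q = [1, 3, 4, 7] / [2] / [5] / [6]
  Insert 3 (step 8): P = [1, 3, 7, 8] / [4, 6] / [5] / [9];  Q = [1, 3, 4, 7] / [2, 8] / [5] / [6]
  Insert 2 (step 9): P = [1, 2, 7, 8] / [3, 6] / [4] / [5] / [9];  Q = [1, 3, 4, 7] / [2, 8] / [5] / [6] / [9]
Final shape: (4, 2, 1, 1, 1).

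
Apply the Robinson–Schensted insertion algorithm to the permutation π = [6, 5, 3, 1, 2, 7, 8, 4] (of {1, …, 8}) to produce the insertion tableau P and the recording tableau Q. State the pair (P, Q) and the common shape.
P = [1, 2, 4, 8] / [3, 7] / [5] / [6];  Q = [1, 5, 6, 7] / [2, 8] / [3] / [4];  common shape = (4, 2, 1, 1)

Row-insert the values π_1, π_2, … into P one at a time, bumping the leftmost entry strictly greater than the inserted value down to the next row. The recording tableau Q records, in position (i, j), the step at which that cell was added to P.
  Insert 6 (step 1): P = [6];  Q = [1]
  Insert 5 (step 2): P = [5] / [6];  Q = [1] / [2]
  Insert 3 (step 3): P = [3] / [5] / [6];  Q = [1] / [2] / [3]
  Insert 1 (step 4): P = [1] / [3] / [5] / [6];  Q = [1] / [2] / [3] / [4]
  Insert 2 (step 5): P = [1, 2] / [3] / [5] / [6];  Q = [1, 5] / [2] / [3] / [4]
  Insert 7 (step 6): P = [1, 2, 7] / [3] / [5] / [6];  Q = [1, 5, 6] / [2] / [3] / [4]
  Insert 8 (step 7): P = [1, 2, 7, 8] / [3] / [5] / [6];  Q = [1, 5, 6, 7] / [2] / [3] / [4]
  Insert 4 (step 8): P = [1, 2, 4, 8] / [3, 7] / [5] / [6];  Q = [1, 5, 6, 7] / [2, 8] / [3] / [4]
Final shape: (4, 2, 1, 1).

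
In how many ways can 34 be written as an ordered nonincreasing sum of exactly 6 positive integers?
p(34, 6 parts) = 931

Partitions of n into exactly k parts are in bijection with partitions of n − k into at most k parts (subtract 1 from each part). So p(34, exactly 6) = p(28, parts ≤ 6). Computing via the recurrence p(m, j) = p(m, j−1) + p(m−j, j) gives 931.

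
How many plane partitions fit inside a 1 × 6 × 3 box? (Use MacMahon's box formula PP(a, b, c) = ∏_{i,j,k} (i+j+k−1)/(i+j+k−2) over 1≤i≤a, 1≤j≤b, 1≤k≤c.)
PP(1, 6, 3) = 84

Evaluate the triple product over i = 1..1, j = 1..6, k = 1..3. The factors are (2/1) · (3/2) · (4/3) · (3/2) · (4/3) · (5/4) · (4/3) · (5/4) · … (18 factors total). The numerators and denominators telescope so the product is an integer; carrying out the multiplication exactly gives PP(1, 6, 3) = 84.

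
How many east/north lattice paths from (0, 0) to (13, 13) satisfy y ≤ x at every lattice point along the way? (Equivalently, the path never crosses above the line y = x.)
Number of paths = 742900

By the reflection principle (André's argument), the number of monotone paths to (13, 13) with n ≤ m that never go above y = x is C(26, 13) − C(26, 14) = 10400600 − 9657700 = 742900.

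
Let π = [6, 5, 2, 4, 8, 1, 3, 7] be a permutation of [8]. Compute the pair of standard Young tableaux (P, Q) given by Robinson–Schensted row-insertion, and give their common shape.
P = [1, 3, 7] / [2, 4, 8] / [5] / [6];  Q = [1, 4, 5] / [2, 7, 8] / [3] / [6];  common shape = (3, 3, 1, 1)

Row-insert the values π_1, π_2, … into P one at a time, bumping the leftmost entry strictly greater than the inserted value down to the next row. The recording tableau Q records, in position (i, j), the step at which that cell was added to P.
  Insert 6 (step 1): P = [6];  Q = [1]
  Insert 5 (step 2): P = [5] / [6];  Q = [1] / [2]
  Insert 2 (step 3): P = [2] / [5] / [6];  Q = [1] / [2] / [3]
  Insert 4 (step 4): P = [2, 4] / [5] / [6];  Q = [1, 4] / [2] / [3]
  Insert 8 (step 5): P = [2, 4, 8] / [5] / [6];  Q = [1, 4, 5] / [2] / [3]
  Insert 1 (step 6): P = [1, 4, 8] / [2] / [5] / [6];  Q = [1, 4, 5] / [2] / [3] / [6]
  Insert 3 (step 7): P = [1, 3, 8] / [2, 4] / [5] / [6];  Q = [1, 4, 5] / [2, 7] / [3] / [6]
  Insert 7 (step 8): P = [1, 3, 7] / [2, 4, 8] / [5] / [6];  Q = [1, 4, 5] / [2, 7, 8] / [3] / [6]
Final shape: (3, 3, 1, 1).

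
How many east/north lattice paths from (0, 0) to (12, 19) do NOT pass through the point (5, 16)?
Number of paths = 138678645

Total paths from (0, 0) to (12, 19): C(31, 12) = 141120525. Paths through (5, 16): (paths (0, 0) → (5, 16)) × (paths (5, 16) → (12, 19)) = C(21, 5) · C(10, 7) = 20349 · 120 = 2441880. Avoidance count = 141120525 − 2441880 = 138678645.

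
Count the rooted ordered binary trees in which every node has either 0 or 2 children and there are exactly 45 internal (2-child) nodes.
C_45 = 2257117854077248073253720

These full binary trees are counted by the Catalan number C_n = (1/(n + 1)) · C(2n, n). For n = 45: C_45 = (1/46) · C(90, 45) = 103827421287553411369671120/46 = 2257117854077248073253720.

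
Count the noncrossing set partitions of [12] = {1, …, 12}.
C_12 = 208012

These noncrossing partitions are counted by the Catalan number C_n = (1/(n + 1)) · C(2n, n). For n = 12: C_12 = (1/13) · C(24, 12) = 2704156/13 = 208012.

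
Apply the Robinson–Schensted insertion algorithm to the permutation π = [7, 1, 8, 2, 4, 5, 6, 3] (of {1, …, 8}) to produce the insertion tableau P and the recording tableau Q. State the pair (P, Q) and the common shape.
P = [1, 2, 3, 5, 6] / [4, 8] / [7];  Q = [1, 3, 5, 6, 7] / [2, 4] / [8];  common shape = (5, 2, 1)

Row-insert the values π_1, π_2, … into P one at a time, bumping the leftmost entry strictly greater than the inserted value down to the next row. The recording tableau Q records, in position (i, j), the step at which that cell was added to P.
  Insert 7 (step 1): P = [7];  Q = [1]
  Insert 1 (step 2): P = [1] / [7];  Q = [1] / [2]
  Insert 8 (step 3): P = [1, 8] / [7];  Q = [1, 3] / [2]
  Insert 2 (step 4): P = [1, 2] / [7, 8];  Q = [1, 3] / [2, 4]
  Insert 4 (step 5): P = [1, 2, 4] / [7, 8];  Q = [1, 3, 5] / [2, 4]
  Insert 5 (step 6): P = [1, 2, 4, 5] / [7, 8];  Q = [1, 3, 5, 6] / [2, 4]
  Insert 6 (step 7): P = [1, 2, 4, 5, 6] / [7, 8];  Q = [1, 3, 5, 6, 7] / [2, 4]
  Insert 3 (step 8): P = [1, 2, 3, 5, 6] / [4, 8] / [7];  Q = [1, 3, 5, 6, 7] / [2, 4] / [8]
Final shape: (5, 2, 1).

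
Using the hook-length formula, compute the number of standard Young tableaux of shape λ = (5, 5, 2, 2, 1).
# SYT of shape (5, 5, 2, 2, 1) = 125125

Hook-length formula: f^λ = n! / Π hook(c), product over all cells c of the Young diagram. For λ = (5, 5, 2, 2, 1), n = 15 boxes. Hook lengths by row (left-to-right, top-to-bottom): [9, 7, 4, 3, 2]; [8, 6, 3, 2, 1]; [4, 2]; [3, 1]; [1]. Product of hooks = 10450944. So f^λ = 15! / 10450944 = 1307674368000 / 10450944 = 125125.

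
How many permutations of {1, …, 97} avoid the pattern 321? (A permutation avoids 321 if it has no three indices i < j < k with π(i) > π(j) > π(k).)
C_97 = 14657929356129575437016877846657032761712954950899755100

These 321-avoiding permutations are counted by the Catalan number C_n = (1/(n + 1)) · C(2n, n). For n = 97: C_97 = (1/98) · C(194, 97) = 1436477076900698392827654028972389210647869585188175999800/98 = 14657929356129575437016877846657032761712954950899755100.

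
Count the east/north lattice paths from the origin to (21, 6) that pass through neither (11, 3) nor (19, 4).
Number of paths = 158432

Inclusion–exclusion. Total paths: C(27, 21) = 296010. Through P₁: C(14, 11)·C(13, 10) = 104104. Through P₂: C(23, 19)·C(4, 2) = 53130. Since P₁ is strictly southwest of P₂, a monotone path through both must visit P₁ then P₂; paths through both = C(14, 11)·C(9, 8)·C(4, 2) = 19656. Avoid both = 296010 − 104104 − 53130 + 19656 = 158432.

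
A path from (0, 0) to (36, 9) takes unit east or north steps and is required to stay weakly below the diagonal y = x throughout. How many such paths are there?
Number of paths = 670609940

By the reflection principle (André's argument), the number of monotone paths to (36, 9) with n ≤ m that never go above y = x is C(45, 36) − C(45, 37) = 886163135 − 215553195 = 670609940.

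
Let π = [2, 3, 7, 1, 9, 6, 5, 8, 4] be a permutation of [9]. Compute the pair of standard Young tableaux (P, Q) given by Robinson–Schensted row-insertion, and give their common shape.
P = [1, 3, 4, 8] / [2, 5, 9] / [6] / [7];  Q = [1, 2, 3, 5] / [4, 6, 8] / [7] / [9];  common shape = (4, 3, 1, 1)

Row-insert the values π_1, π_2, … into P one at a time, bumping the leftmost entry strictly greater than the inserted value down to the next row. The recording tableau Q records, in position (i, j), the step at which that cell was added to P.
  Insert 2 (step 1): P = [2];  Q = [1]
  Insert 3 (step 2): P = [2, 3];  Q = [1, 2]
  Insert 7 (step 3): P = [2, 3, 7];  Q = [1, 2, 3]
  Insert 1 (step 4): P = [1, 3, 7] / [2];  Q = [1, 2, 3] / [4]
  Insert 9 (step 5): P = [1, 3, 7, 9] / [2];  Q = [1, 2, 3, 5] / [4]
  Insert 6 (step 6): P = [1, 3, 6, 9] / [2, 7];  Q = [1, 2, 3, 5] / [4, 6]
  Insert 5 (step 7): P = [1, 3, 5, 9] / [2, 6] / [7];  Q = [1, 2, 3, 5] / [4, 6] / [7]
  Insert 8 (step 8): P = [1, 3, 5, 8] / [2, 6, 9] / [7];  Q = [1, 2, 3, 5] / [4, 6, 8] / [7]
  Insert 4 (step 9): P = [1, 3, 4, 8] / [2, 5, 9] / [6] / [7];  Q = [1, 2, 3, 5] / [4, 6, 8] / [7] / [9]
Final shape: (4, 3, 1, 1).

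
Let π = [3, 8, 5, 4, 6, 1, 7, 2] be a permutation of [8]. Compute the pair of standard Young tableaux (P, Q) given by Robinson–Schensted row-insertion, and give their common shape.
P = [1, 2, 6, 7] / [3, 4] / [5] / [8];  Q = [1, 2, 5, 7] / [3, 8] / [4] / [6];  common shape = (4, 2, 1, 1)

Row-insert the values π_1, π_2, … into P one at a time, bumping the leftmost entry strictly greater than the inserted value down to the next row. The recording tableau Q records, in position (i, j), the step at which that cell was added to P.
  Insert 3 (step 1): P = [3];  Q = [1]
  Insert 8 (step 2): P = [3, 8];  Q = [1, 2]
  Insert 5 (step 3): P = [3, 5] / [8];  Q = [1, 2] / [3]
  Insert 4 (step 4): P = [3, 4] / [5] / [8];  Q = [1, 2] / [3] / [4]
  Insert 6 (step 5): P = [3, 4, 6] / [5] / [8];  Q = [1, 2, 5] / [3] / [4]
  Insert 1 (step 6): P = [1, 4, 6] / [3] / [5] / [8];  Q = [1, 2, 5] / [3] / [4] / [6]
  Insert 7 (step 7): P = [1, 4, 6, 7] / [3] / [5] / [8];  Q = [1, 2, 5, 7] / [3] / [4] / [6]
  Insert 2 (step 8): P = [1, 2, 6, 7] / [3, 4] / [5] / [8];  Q = [1, 2, 5, 7] / [3, 8] / [4] / [6]
Final shape: (4, 2, 1, 1).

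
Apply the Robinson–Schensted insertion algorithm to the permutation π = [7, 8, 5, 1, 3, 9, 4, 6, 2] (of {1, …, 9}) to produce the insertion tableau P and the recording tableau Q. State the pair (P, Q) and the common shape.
P = [1, 2, 4, 6] / [3, 8, 9] / [5] / [7];  Q = [1, 2, 6, 8] / [3, 5, 7] / [4] / [9];  common shape = (4, 3, 1, 1)

Row-insert the values π_1, π_2, … into P one at a time, bumping the leftmost entry strictly greater than the inserted value down to the next row. The recording tableau Q records, in position (i, j), the step at which that cell was added to P.
  Insert 7 (step 1): P = [7];  Q = [1]
  Insert 8 (step 2): P = [7, 8];  Q = [1, 2]
  Insert 5 (step 3): P = [5, 8] / [7];  Q = [1, 2] / [3]
  Insert 1 (step 4): P = [1, 8] / [5] / [7];  Q = [1, 2] / [3] / [4]
  Insert 3 (step 5): P = [1, 3] / [5, 8] / [7];  Q = [1, 2] / [3, 5] / [4]
  Insert 9 (step 6): P = [1, 3, 9] / [5, 8] / [7];  Q = [1, 2, 6] / [3, 5] / [4]
  Insert 4 (step 7): P = [1, 3, 4] / [5, 8, 9] / [7];  Q = [1, 2, 6] / [3, 5, 7] / [4]
  Insert 6 (step 8): P = [1, 3, 4, 6] / [5, 8, 9] / [7];  Q = [1, 2, 6, 8] / [3, 5, 7] / [4]
  Insert 2 (step 9): P = [1, 2, 4, 6] / [3, 8, 9] / [5] / [7];  Q = [1, 2, 6, 8] / [3, 5, 7] / [4] / [9]
Final shape: (4, 3, 1, 1).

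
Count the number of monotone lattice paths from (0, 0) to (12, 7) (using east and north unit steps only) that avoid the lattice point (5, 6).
Number of paths = 46692

Total paths from (0, 0) to (12, 7): C(19, 12) = 50388. Paths through (5, 6): (paths (0, 0) → (5, 6)) × (paths (5, 6) → (12, 7)) = C(11, 5) · C(8, 7) = 462 · 8 = 3696. Avoidance count = 50388 − 3696 = 46692.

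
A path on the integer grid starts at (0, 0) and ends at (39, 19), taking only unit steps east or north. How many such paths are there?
Number of paths = 947309492837400

A monotone lattice path from (0, 0) to (39, 19) consists of 39 east steps and 19 north steps in some order, so it is determined by which 39 of the 58 steps are east. The count is C(58, 39) = 947309492837400.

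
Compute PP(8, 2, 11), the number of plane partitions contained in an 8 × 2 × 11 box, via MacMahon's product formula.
PP(8, 2, 11) = 1057896060

Evaluate the triple product over i = 1..8, j = 1..2, k = 1..11. The factors are (2/1) · (3/2) · (4/3) · (5/4) · (6/5) · (7/6) · (8/7) · (9/8) · … (176 factors total). The numerators and denominators telescope so the product is an integer; carrying out the multiplication exactly gives PP(8, 2, 11) = 1057896060.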